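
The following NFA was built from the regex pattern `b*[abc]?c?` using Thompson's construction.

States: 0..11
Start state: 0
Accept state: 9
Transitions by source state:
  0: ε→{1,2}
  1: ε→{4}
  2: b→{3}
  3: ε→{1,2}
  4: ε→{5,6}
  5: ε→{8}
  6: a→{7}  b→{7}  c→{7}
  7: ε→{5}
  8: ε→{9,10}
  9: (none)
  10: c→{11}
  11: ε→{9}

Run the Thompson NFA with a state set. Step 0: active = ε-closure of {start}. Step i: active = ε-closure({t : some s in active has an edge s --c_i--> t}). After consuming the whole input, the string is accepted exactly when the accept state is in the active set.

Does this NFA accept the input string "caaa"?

Answer: REJECT

Steps:
start: ε-closure({0}) = {0,1,2,4,5,6,8,9,10}
'c' @ 1: {5,7,8,9,10,11}  ✓accept
'a' @ 2: {}  — no active states
rest 'aa' ignored (set empty)
final: {}; accept 9 not in set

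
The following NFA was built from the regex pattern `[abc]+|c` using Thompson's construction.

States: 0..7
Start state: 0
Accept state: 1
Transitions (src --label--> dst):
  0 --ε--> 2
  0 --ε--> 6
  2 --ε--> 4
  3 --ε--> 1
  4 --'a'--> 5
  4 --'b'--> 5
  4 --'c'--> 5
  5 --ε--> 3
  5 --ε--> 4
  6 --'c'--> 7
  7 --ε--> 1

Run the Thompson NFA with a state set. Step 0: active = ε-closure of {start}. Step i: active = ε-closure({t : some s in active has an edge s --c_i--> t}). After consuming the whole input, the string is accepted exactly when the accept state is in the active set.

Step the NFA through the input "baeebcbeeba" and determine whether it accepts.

start: ε-closure({0}) = {0,2,4,6}
'b' @ 1: {1,3,4,5}  ✓accept
'a' @ 2: {1,3,4,5}  ✓accept
'e' @ 3: {}  — dead — no transitions
rest 'ebcbeeba' ignored (set empty)
after full input: {}  (accept=1 not in)

Answer: REJECT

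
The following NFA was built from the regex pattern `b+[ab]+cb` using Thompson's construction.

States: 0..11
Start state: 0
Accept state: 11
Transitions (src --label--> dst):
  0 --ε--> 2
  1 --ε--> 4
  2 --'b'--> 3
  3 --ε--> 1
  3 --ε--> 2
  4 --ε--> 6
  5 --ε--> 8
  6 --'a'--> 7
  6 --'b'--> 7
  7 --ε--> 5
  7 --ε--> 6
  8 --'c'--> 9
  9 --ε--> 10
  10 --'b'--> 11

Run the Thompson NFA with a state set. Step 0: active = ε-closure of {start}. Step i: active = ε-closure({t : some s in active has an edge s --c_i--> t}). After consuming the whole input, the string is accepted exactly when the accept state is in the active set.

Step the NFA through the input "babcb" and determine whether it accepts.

S₀ = ε-closure({0}) = {0,2}
'b' @ 1: {1,2,3,4,6}
'a' @ 2: {5,6,7,8}
'b' @ 3: {5,6,7,8}
'c' @ 4: {9,10}
'b' @ 5: {11}  ✓accept
end set {11} — state 11 in

Answer: ACCEPT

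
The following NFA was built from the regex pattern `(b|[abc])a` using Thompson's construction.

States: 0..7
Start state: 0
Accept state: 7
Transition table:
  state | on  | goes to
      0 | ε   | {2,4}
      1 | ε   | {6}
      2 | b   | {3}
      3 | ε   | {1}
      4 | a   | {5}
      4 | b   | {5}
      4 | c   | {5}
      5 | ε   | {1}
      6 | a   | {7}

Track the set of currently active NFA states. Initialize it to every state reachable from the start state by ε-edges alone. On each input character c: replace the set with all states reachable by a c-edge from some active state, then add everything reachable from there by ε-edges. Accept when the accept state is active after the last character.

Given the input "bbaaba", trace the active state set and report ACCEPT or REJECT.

initial (ε-close {0}): {0,2,4}
'b' @ 1: {1,3,5,6}
'b' @ 2: {}  — dead — no transitions
rest 'aaba' ignored (set empty)
after full input: {}  (accept=7 not in)

Answer: REJECT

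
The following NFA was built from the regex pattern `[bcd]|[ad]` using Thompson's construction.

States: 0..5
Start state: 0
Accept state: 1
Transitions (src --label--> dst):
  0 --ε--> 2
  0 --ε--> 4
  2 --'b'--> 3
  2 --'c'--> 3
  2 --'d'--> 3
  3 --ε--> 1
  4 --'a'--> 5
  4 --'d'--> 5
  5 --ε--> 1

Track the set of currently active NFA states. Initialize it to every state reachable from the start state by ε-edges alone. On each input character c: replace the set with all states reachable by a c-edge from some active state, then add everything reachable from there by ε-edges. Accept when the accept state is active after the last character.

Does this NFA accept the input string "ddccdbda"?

Answer: REJECT

Derivation:
start: ε-closure({0}) = {0,2,4}
'd' @ 1: {1,3,5}  [accepting]
'd' @ 2: {}  — state set empty
rest 'ccdbda' ignored (set empty)
end set {} — state 1 not in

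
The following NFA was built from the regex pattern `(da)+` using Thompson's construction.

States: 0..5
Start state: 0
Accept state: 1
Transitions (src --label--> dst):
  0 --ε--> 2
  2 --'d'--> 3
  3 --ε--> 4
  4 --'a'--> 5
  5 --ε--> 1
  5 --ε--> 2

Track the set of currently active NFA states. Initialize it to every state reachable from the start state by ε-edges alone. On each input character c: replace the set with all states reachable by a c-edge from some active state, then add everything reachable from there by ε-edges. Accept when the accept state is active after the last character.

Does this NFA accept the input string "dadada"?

initial (ε-close {0}): {0,2}
'd' @ 1: {3,4}
'a' @ 2: {1,2,5}  [accepting]
'd' @ 3: {3,4}
'a' @ 4: {1,2,5}  [accepting]
'd' @ 5: {3,4}
'a' @ 6: {1,2,5}  [accepting]
end set {1,2,5} — state 1 in

Answer: ACCEPT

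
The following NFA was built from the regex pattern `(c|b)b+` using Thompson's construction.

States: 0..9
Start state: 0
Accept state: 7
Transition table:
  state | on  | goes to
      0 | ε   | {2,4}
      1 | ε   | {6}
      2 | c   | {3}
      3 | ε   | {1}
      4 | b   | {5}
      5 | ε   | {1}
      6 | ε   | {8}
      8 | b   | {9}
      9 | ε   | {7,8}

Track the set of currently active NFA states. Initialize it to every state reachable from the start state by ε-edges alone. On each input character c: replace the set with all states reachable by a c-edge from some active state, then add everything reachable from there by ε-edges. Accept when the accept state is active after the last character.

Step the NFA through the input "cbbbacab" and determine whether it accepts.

S₀ = ε-closure({0}) = {0,2,4}
'c' @ 1: {1,3,6,8}
'b' @ 2: {7,8,9}  (accept∈set)
'b' @ 3: {7,8,9}  (accept∈set)
'b' @ 4: {7,8,9}  (accept∈set)
'a' @ 5: {}  — state set empty
rest 'cab' ignored (set empty)
final: {}; accept 7 not in set

Answer: REJECT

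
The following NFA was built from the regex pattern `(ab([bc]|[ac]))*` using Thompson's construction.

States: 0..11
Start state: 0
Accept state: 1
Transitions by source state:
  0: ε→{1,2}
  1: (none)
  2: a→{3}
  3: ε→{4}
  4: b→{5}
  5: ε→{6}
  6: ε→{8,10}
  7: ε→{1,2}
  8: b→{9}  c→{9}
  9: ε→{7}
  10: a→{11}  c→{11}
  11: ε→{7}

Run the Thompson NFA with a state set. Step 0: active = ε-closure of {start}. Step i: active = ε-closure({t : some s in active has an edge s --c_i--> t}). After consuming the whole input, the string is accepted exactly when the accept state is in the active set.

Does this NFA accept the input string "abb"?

initial (ε-close {0}): {0,1,2}
'a' @ 1: {3,4}
'b' @ 2: {5,6,8,10}
'b' @ 3: {1,2,7,9}  (accept∈set)
final: {1,2,7,9}; accept 1 in set

Answer: ACCEPT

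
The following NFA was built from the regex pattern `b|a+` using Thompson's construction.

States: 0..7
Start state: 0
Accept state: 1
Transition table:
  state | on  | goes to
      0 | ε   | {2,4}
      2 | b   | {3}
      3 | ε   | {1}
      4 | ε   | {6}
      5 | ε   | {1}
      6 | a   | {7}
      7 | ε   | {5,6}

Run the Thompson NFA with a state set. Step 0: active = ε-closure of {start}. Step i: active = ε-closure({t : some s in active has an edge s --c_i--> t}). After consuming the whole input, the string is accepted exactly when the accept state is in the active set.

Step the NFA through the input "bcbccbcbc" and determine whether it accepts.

S₀ = ε-closure({0}) = {0,2,4,6}
'b' @ 1: {1,3}  (accept∈set)
'c' @ 2: {}  — no active states
rest 'bccbcbc' ignored (set empty)
after full input: {}  (accept=1 not in)

Answer: REJECT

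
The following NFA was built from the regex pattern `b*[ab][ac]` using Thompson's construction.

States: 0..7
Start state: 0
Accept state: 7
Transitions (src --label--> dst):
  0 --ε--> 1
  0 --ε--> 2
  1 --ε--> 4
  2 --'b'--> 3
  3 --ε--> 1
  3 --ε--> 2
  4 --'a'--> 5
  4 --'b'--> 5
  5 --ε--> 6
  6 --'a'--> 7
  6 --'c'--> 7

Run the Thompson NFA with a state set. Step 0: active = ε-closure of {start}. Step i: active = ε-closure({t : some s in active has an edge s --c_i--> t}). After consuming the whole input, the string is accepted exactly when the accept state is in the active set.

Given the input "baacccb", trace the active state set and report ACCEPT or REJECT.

start: ε-closure({0}) = {0,1,2,4}
'b' @ 1: {1,2,3,4,5,6}
'a' @ 2: {5,6,7}  (accept∈set)
'a' @ 3: {7}  (accept∈set)
'c' @ 4: {}  — dead — no transitions
rest 'ccb' ignored (set empty)
after full input: {}  (accept=7 not in)

Answer: REJECT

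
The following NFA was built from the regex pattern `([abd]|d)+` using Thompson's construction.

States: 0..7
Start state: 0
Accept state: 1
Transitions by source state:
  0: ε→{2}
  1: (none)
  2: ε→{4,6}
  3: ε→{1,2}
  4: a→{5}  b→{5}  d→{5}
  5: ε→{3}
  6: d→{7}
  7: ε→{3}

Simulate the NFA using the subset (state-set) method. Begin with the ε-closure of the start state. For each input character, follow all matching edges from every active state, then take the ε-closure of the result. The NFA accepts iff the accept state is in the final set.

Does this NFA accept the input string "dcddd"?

start: ε-closure({0}) = {0,2,4,6}
'd' @ 1: {1,2,3,4,5,6,7}  [accepting]
'c' @ 2: {}  — dead — no transitions
rest 'ddd' ignored (set empty)
after full input: {}  (accept=1 not in)

Answer: REJECT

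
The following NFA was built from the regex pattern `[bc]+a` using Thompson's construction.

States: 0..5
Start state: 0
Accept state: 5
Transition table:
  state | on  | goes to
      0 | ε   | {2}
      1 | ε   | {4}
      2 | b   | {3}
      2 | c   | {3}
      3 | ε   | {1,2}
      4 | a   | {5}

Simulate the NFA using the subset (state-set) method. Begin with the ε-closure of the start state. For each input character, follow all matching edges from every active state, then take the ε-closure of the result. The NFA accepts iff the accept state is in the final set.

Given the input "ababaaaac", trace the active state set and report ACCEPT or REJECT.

Answer: REJECT

Derivation:
S₀ = ε-closure({0}) = {0,2}
'a' @ 1: {}  — dead — no transitions
rest 'babaaaac' ignored (set empty)
after full input: {}  (accept=5 not in)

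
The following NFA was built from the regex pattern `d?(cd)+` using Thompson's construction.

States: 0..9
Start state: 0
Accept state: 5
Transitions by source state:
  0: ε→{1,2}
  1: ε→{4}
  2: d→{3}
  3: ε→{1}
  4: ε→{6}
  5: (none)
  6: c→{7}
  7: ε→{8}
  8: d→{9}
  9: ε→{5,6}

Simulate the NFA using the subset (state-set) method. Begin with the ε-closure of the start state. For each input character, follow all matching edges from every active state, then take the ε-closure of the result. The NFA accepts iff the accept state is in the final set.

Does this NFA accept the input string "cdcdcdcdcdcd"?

Answer: ACCEPT

Trace:
start: ε-closure({0}) = {0,1,2,4,6}
'c' @ 1: {7,8}
'd' @ 2: {5,6,9}  [accepting]
'c' @ 3: {7,8}
'd' @ 4: {5,6,9}  [accepting]
'c' @ 5: {7,8}
'd' @ 6: {5,6,9}  [accepting]
'c' @ 7: {7,8}
'd' @ 8: {5,6,9}  [accepting]
'c' @ 9: {7,8}
'd' @ 10: {5,6,9}  [accepting]
'c' @ 11: {7,8}
'd' @ 12: {5,6,9}  [accepting]
final: {5,6,9}; accept 5 in set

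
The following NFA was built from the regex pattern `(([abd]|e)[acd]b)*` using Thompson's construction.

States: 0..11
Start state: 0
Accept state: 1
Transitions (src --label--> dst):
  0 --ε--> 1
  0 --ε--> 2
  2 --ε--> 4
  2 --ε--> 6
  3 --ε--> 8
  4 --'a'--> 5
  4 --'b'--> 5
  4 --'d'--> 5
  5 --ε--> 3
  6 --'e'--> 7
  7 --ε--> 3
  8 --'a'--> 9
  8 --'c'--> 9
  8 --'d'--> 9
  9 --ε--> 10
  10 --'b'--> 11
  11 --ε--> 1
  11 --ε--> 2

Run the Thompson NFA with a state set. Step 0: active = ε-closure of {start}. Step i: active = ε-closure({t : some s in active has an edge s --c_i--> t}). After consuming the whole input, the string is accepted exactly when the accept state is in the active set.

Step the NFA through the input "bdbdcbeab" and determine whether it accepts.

start: ε-closure({0}) = {0,1,2,4,6}
'b' @ 1: {3,5,8}
'd' @ 2: {9,10}
'b' @ 3: {1,2,4,6,11}  (accept∈set)
'd' @ 4: {3,5,8}
'c' @ 5: {9,10}
'b' @ 6: {1,2,4,6,11}  (accept∈set)
'e' @ 7: {3,7,8}
'a' @ 8: {9,10}
'b' @ 9: {1,2,4,6,11}  (accept∈set)
after full input: {1,2,4,6,11}  (accept=1 in)

Answer: ACCEPT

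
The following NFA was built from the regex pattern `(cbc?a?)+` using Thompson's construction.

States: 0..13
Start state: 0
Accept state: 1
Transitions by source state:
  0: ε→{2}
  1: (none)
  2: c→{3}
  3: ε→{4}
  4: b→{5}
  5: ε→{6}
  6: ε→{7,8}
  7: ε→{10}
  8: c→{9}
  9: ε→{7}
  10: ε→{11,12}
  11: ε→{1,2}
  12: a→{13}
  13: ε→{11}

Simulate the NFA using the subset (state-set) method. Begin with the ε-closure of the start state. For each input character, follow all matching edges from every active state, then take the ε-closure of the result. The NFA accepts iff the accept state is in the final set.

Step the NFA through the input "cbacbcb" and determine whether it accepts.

start: ε-closure({0}) = {0,2}
'c' @ 1: {3,4}
'b' @ 2: {1,2,5,6,7,8,10,11,12}  [accepting]
'a' @ 3: {1,2,11,13}  [accepting]
'c' @ 4: {3,4}
'b' @ 5: {1,2,5,6,7,8,10,11,12}  [accepting]
'c' @ 6: {1,2,3,4,7,9,10,11,12}  [accepting]
'b' @ 7: {1,2,5,6,7,8,10,11,12}  [accepting]
after full input: {1,2,5,6,7,8,10,11,12}  (accept=1 in)

Answer: ACCEPT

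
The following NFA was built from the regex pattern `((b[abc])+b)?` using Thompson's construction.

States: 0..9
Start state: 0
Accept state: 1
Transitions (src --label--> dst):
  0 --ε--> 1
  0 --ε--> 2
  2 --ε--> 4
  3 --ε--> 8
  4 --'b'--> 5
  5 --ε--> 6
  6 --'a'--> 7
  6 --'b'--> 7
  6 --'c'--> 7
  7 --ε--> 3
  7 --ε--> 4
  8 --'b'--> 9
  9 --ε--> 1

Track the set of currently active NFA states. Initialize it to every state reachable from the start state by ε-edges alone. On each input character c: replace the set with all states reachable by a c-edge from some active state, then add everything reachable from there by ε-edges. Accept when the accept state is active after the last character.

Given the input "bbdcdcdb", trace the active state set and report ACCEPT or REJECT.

S₀ = ε-closure({0}) = {0,1,2,4}
'b' @ 1: {5,6}
'b' @ 2: {3,4,7,8}
'd' @ 3: {}  — dead — no transitions
rest 'cdcdb' ignored (set empty)
final: {}; accept 1 not in set

Answer: REJECT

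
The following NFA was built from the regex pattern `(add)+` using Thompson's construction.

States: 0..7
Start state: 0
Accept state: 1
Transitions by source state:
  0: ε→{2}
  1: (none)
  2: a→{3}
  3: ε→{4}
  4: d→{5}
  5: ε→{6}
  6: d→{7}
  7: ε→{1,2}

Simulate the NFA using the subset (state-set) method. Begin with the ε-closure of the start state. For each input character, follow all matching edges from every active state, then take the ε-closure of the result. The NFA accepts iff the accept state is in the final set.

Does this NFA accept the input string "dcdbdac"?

start: ε-closure({0}) = {0,2}
'd' @ 1: {}  — no active states
rest 'cdbdac' ignored (set empty)
final: {}; accept 1 not in set

Answer: REJECT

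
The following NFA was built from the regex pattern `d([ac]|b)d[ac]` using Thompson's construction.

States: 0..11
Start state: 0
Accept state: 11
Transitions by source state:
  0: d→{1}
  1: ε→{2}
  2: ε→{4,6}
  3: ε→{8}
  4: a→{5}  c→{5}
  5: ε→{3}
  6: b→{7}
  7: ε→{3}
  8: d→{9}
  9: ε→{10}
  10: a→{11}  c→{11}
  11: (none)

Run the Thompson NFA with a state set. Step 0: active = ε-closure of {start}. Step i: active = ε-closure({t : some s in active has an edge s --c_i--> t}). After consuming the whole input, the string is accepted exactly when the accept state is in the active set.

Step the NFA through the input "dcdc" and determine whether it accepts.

Answer: ACCEPT

Derivation:
S₀ = ε-closure({0}) = {0}
'd' @ 1: {1,2,4,6}
'c' @ 2: {3,5,8}
'd' @ 3: {9,10}
'c' @ 4: {11}  [accepting]
after full input: {11}  (accept=11 in)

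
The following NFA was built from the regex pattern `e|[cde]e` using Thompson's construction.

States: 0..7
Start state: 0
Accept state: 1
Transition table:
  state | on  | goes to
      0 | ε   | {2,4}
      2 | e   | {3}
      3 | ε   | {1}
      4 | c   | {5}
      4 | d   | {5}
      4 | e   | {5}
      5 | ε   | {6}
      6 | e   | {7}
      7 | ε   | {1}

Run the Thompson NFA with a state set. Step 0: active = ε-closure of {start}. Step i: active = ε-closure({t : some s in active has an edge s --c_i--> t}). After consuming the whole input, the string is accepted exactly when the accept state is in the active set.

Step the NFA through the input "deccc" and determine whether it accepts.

Answer: REJECT

Trace:
S₀ = ε-closure({0}) = {0,2,4}
'd' @ 1: {5,6}
'e' @ 2: {1,7}  [accepting]
'c' @ 3: {}  — dead — no transitions
rest 'cc' ignored (set empty)
final: {}; accept 1 not in set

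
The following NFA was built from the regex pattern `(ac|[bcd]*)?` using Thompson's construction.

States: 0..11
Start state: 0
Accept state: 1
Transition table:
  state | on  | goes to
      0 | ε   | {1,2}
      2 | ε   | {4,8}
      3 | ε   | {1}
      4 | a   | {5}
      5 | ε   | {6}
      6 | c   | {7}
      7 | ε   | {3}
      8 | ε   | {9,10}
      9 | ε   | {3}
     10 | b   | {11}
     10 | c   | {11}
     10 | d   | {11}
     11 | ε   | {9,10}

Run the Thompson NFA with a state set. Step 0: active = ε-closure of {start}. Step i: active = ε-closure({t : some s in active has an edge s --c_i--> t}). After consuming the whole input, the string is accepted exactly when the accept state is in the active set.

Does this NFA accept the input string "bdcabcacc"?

start: ε-closure({0}) = {0,1,2,3,4,8,9,10}
'b' @ 1: {1,3,9,10,11}  (accept∈set)
'd' @ 2: {1,3,9,10,11}  (accept∈set)
'c' @ 3: {1,3,9,10,11}  (accept∈set)
'a' @ 4: {}  — dead — no transitions
rest 'bcacc' ignored (set empty)
end set {} — state 1 not in

Answer: REJECT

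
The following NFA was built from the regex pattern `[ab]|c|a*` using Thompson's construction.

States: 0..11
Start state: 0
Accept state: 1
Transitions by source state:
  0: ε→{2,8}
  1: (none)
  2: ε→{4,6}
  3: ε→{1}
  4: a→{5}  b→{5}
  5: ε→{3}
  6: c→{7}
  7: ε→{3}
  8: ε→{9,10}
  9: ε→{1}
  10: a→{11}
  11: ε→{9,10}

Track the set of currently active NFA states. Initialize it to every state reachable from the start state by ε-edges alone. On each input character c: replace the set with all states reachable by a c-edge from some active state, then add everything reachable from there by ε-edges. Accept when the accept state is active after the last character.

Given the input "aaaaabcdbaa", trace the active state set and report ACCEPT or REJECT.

initial (ε-close {0}): {0,1,2,4,6,8,9,10}
'a' @ 1: {1,3,5,9,10,11}  [accepting]
'a' @ 2: {1,9,10,11}  [accepting]
'a' @ 3: {1,9,10,11}  [accepting]
'a' @ 4: {1,9,10,11}  [accepting]
'a' @ 5: {1,9,10,11}  [accepting]
'b' @ 6: {}  — dead — no transitions
rest 'cdbaa' ignored (set empty)
final: {}; accept 1 not in set

Answer: REJECT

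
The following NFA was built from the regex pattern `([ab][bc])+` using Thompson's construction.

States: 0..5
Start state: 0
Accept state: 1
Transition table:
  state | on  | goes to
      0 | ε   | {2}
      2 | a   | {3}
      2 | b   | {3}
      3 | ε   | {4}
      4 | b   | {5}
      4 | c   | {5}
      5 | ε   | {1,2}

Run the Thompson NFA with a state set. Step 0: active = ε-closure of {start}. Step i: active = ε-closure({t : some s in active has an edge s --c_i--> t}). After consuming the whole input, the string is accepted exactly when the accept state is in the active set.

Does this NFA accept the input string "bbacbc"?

Answer: ACCEPT

Trace:
S₀ = ε-closure({0}) = {0,2}
'b' @ 1: {3,4}
'b' @ 2: {1,2,5}  (accept∈set)
'a' @ 3: {3,4}
'c' @ 4: {1,2,5}  (accept∈set)
'b' @ 5: {3,4}
'c' @ 6: {1,2,5}  (accept∈set)
end set {1,2,5} — state 1 in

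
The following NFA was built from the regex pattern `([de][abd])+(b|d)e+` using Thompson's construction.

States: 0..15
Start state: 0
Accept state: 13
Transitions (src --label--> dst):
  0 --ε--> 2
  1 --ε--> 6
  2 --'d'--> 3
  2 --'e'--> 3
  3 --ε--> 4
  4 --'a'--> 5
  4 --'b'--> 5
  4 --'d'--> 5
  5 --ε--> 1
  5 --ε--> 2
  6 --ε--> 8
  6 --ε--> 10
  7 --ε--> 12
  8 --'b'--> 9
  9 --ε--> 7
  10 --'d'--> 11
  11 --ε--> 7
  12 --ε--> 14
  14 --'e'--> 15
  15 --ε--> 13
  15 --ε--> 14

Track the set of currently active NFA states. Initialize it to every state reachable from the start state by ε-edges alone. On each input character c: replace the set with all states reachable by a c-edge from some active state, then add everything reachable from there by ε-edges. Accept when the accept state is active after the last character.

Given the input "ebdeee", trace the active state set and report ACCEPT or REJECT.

start: ε-closure({0}) = {0,2}
'e' @ 1: {3,4}
'b' @ 2: {1,2,5,6,8,10}
'd' @ 3: {3,4,7,11,12,14}
'e' @ 4: {13,14,15}  ✓accept
'e' @ 5: {13,14,15}  ✓accept
'e' @ 6: {13,14,15}  ✓accept
final: {13,14,15}; accept 13 in set

Answer: ACCEPT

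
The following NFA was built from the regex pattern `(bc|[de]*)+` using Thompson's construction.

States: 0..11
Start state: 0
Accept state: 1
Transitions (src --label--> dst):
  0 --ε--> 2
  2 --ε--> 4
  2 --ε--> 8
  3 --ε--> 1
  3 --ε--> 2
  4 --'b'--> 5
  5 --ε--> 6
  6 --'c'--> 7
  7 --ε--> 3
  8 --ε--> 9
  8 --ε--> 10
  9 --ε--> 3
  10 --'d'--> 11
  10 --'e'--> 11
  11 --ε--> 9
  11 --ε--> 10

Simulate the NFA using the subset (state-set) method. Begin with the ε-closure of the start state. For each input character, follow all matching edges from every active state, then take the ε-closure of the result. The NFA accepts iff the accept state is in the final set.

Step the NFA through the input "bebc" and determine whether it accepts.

Answer: REJECT

Steps:
S₀ = ε-closure({0}) = {0,1,2,3,4,8,9,10}
'b' @ 1: {5,6}
'e' @ 2: {}  — dead — no transitions
rest 'bc' ignored (set empty)
end set {} — state 1 not in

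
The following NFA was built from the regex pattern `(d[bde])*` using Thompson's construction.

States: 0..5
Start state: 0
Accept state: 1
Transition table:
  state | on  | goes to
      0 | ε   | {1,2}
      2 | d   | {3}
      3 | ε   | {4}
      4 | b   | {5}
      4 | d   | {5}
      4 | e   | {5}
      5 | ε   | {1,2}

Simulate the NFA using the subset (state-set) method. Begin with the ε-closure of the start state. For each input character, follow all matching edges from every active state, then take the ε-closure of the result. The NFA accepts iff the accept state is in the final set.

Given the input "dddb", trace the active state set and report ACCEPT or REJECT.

start: ε-closure({0}) = {0,1,2}
'd' @ 1: {3,4}
'd' @ 2: {1,2,5}  (accept∈set)
'd' @ 3: {3,4}
'b' @ 4: {1,2,5}  (accept∈set)
after full input: {1,2,5}  (accept=1 in)

Answer: ACCEPT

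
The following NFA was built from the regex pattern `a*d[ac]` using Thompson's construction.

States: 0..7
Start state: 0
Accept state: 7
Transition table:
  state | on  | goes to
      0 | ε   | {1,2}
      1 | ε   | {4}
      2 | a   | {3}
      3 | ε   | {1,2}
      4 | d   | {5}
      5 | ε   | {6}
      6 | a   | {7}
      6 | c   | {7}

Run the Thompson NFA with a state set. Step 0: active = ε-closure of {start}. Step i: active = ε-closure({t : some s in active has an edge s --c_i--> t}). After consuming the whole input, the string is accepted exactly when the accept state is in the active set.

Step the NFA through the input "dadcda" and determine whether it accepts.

start: ε-closure({0}) = {0,1,2,4}
'd' @ 1: {5,6}
'a' @ 2: {7}  (accept∈set)
'd' @ 3: {}  — no active states
rest 'cda' ignored (set empty)
after full input: {}  (accept=7 not in)

Answer: REJECT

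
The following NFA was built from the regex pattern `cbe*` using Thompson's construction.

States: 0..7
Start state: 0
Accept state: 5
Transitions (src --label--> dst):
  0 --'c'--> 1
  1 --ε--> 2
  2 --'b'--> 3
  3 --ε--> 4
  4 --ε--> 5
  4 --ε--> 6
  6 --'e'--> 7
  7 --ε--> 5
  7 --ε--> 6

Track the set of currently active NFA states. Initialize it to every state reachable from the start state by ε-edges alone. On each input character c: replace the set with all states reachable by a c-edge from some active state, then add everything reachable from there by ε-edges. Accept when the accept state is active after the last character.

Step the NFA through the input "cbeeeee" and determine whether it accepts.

start: ε-closure({0}) = {0}
'c' @ 1: {1,2}
'b' @ 2: {3,4,5,6}  ✓accept
'e' @ 3: {5,6,7}  ✓accept
'e' @ 4: {5,6,7}  ✓accept
'e' @ 5: {5,6,7}  ✓accept
'e' @ 6: {5,6,7}  ✓accept
'e' @ 7: {5,6,7}  ✓accept
end set {5,6,7} — state 5 in

Answer: ACCEPT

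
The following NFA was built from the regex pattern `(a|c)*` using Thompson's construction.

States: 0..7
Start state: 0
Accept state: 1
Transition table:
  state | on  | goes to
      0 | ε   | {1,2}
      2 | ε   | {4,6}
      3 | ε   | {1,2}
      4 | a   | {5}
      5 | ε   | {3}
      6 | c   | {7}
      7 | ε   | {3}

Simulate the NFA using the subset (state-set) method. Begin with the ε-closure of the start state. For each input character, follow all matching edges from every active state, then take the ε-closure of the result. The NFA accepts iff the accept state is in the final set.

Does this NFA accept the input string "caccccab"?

initial (ε-close {0}): {0,1,2,4,6}
'c' @ 1: {1,2,3,4,6,7}  [accepting]
'a' @ 2: {1,2,3,4,5,6}  [accepting]
'c' @ 3: {1,2,3,4,6,7}  [accepting]
'c' @ 4: {1,2,3,4,6,7}  [accepting]
'c' @ 5: {1,2,3,4,6,7}  [accepting]
'c' @ 6: {1,2,3,4,6,7}  [accepting]
'a' @ 7: {1,2,3,4,5,6}  [accepting]
'b' @ 8: {}  — dead — no transitions
after full input: {}  (accept=1 not in)

Answer: REJECT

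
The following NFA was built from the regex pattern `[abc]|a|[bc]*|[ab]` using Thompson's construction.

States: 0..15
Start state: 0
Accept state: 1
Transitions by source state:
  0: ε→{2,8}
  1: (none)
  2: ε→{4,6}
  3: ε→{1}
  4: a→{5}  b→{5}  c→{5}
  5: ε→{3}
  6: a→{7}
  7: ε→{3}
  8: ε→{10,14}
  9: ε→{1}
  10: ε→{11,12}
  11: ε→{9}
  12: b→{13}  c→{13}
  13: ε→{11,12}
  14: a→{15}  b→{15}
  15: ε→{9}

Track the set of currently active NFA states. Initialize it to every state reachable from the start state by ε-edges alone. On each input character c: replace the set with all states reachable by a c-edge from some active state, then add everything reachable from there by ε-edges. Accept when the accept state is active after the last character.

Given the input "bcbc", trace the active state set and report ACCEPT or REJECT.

Answer: ACCEPT

Steps:
initial (ε-close {0}): {0,1,2,4,6,8,9,10,11,12,14}
'b' @ 1: {1,3,5,9,11,12,13,15}  ✓accept
'c' @ 2: {1,9,11,12,13}  ✓accept
'b' @ 3: {1,9,11,12,13}  ✓accept
'c' @ 4: {1,9,11,12,13}  ✓accept
end set {1,9,11,12,13} — state 1 in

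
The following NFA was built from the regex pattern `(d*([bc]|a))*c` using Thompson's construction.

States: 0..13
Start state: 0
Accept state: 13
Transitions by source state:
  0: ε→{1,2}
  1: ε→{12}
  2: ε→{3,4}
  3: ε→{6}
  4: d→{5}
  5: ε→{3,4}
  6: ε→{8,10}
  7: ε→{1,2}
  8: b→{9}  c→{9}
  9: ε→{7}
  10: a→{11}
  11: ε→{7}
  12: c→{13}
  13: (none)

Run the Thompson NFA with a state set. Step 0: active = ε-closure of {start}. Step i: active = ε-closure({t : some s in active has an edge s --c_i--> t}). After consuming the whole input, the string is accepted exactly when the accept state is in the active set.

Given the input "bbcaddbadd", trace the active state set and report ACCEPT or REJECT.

S₀ = ε-closure({0}) = {0,1,2,3,4,6,8,10,12}
'b' @ 1: {1,2,3,4,6,7,8,9,10,12}
'b' @ 2: {1,2,3,4,6,7,8,9,10,12}
'c' @ 3: {1,2,3,4,6,7,8,9,10,12,13}  ✓accept
'a' @ 4: {1,2,3,4,6,7,8,10,11,12}
'd' @ 5: {3,4,5,6,8,10}
'd' @ 6: {3,4,5,6,8,10}
'b' @ 7: {1,2,3,4,6,7,8,9,10,12}
'a' @ 8: {1,2,3,4,6,7,8,10,11,12}
'd' @ 9: {3,4,5,6,8,10}
'd' @ 10: {3,4,5,6,8,10}
final: {3,4,5,6,8,10}; accept 13 not in set

Answer: REJECT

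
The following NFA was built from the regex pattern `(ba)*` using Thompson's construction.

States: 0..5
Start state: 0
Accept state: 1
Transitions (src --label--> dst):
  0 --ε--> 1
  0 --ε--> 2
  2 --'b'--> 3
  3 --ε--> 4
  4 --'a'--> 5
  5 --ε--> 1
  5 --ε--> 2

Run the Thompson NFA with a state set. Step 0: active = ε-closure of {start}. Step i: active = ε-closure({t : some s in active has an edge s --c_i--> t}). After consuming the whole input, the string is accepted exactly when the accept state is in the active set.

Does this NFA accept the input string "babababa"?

start: ε-closure({0}) = {0,1,2}
'b' @ 1: {3,4}
'a' @ 2: {1,2,5}  (accept∈set)
'b' @ 3: {3,4}
'a' @ 4: {1,2,5}  (accept∈set)
'b' @ 5: {3,4}
'a' @ 6: {1,2,5}  (accept∈set)
'b' @ 7: {3,4}
'a' @ 8: {1,2,5}  (accept∈set)
final: {1,2,5}; accept 1 in set

Answer: ACCEPT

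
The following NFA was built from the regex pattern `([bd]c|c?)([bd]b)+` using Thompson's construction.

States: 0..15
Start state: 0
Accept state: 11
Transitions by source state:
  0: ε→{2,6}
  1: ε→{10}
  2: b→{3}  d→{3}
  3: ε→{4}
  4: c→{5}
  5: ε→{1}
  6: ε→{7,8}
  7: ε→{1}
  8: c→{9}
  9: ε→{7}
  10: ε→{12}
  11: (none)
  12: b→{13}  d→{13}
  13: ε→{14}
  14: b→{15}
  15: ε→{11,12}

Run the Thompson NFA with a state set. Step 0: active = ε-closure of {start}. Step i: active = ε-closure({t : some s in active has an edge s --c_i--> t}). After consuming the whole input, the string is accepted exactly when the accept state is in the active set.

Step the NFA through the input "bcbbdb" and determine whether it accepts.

S₀ = ε-closure({0}) = {0,1,2,6,7,8,10,12}
'b' @ 1: {3,4,13,14}
'c' @ 2: {1,5,10,12}
'b' @ 3: {13,14}
'b' @ 4: {11,12,15}  (accept∈set)
'd' @ 5: {13,14}
'b' @ 6: {11,12,15}  (accept∈set)
final: {11,12,15}; accept 11 in set

Answer: ACCEPT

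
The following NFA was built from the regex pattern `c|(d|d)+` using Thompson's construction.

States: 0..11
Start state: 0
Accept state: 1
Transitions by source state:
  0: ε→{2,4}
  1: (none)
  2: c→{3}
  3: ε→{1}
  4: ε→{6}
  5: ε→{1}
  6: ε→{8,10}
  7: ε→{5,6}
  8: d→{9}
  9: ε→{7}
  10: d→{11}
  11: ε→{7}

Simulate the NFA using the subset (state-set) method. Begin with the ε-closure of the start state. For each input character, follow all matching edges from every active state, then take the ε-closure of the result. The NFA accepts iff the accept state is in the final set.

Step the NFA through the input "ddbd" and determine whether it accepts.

initial (ε-close {0}): {0,2,4,6,8,10}
'd' @ 1: {1,5,6,7,8,9,10,11}  [accepting]
'd' @ 2: {1,5,6,7,8,9,10,11}  [accepting]
'b' @ 3: {}  — no active states
rest 'd' ignored (set empty)
final: {}; accept 1 not in set

Answer: REJECT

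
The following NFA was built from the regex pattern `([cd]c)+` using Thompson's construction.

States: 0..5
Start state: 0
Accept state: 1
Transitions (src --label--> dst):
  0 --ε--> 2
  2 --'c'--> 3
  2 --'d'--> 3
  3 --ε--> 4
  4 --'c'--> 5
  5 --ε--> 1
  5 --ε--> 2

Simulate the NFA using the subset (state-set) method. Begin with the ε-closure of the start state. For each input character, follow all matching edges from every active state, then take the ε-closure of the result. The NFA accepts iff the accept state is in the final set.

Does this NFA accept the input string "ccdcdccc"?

Answer: ACCEPT

Trace:
start: ε-closure({0}) = {0,2}
'c' @ 1: {3,4}
'c' @ 2: {1,2,5}  ✓accept
'd' @ 3: {3,4}
'c' @ 4: {1,2,5}  ✓accept
'd' @ 5: {3,4}
'c' @ 6: {1,2,5}  ✓accept
'c' @ 7: {3,4}
'c' @ 8: {1,2,5}  ✓accept
final: {1,2,5}; accept 1 in set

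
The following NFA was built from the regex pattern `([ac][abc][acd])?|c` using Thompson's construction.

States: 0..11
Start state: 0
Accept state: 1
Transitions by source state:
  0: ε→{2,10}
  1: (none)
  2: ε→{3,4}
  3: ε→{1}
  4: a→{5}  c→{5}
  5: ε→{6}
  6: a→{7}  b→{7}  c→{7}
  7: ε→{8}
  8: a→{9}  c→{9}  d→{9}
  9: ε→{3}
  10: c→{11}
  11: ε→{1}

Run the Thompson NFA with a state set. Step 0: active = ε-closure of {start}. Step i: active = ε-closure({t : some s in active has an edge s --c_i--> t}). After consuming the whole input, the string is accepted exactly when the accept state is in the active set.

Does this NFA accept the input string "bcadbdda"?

Answer: REJECT

Derivation:
initial (ε-close {0}): {0,1,2,3,4,10}
'b' @ 1: {}  — state set empty
rest 'cadbdda' ignored (set empty)
final: {}; accept 1 not in set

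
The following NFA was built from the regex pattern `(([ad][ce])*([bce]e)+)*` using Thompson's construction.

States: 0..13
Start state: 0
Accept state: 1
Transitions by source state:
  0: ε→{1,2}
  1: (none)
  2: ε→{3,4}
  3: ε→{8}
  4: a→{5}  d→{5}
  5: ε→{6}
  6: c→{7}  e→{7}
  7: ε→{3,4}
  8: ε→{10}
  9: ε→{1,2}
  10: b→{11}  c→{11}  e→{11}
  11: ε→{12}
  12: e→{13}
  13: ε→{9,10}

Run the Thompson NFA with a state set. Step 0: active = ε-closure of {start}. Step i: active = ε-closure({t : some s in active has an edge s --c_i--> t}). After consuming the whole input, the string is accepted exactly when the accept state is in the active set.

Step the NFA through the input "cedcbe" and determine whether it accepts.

Answer: ACCEPT

Steps:
S₀ = ε-closure({0}) = {0,1,2,3,4,8,10}
'c' @ 1: {11,12}
'e' @ 2: {1,2,3,4,8,9,10,13}  ✓accept
'd' @ 3: {5,6}
'c' @ 4: {3,4,7,8,10}
'b' @ 5: {11,12}
'e' @ 6: {1,2,3,4,8,9,10,13}  ✓accept
end set {1,2,3,4,8,9,10,13} — state 1 in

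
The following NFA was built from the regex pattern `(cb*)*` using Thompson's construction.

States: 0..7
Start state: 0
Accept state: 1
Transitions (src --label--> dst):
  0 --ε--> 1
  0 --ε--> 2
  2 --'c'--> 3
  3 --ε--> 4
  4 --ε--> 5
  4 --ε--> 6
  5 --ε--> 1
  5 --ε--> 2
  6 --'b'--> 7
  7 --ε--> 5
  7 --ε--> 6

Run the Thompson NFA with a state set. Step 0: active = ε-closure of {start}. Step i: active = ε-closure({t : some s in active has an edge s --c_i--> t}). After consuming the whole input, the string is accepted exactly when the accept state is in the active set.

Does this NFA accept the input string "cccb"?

start: ε-closure({0}) = {0,1,2}
'c' @ 1: {1,2,3,4,5,6}  ✓accept
'c' @ 2: {1,2,3,4,5,6}  ✓accept
'c' @ 3: {1,2,3,4,5,6}  ✓accept
'b' @ 4: {1,2,5,6,7}  ✓accept
after full input: {1,2,5,6,7}  (accept=1 in)

Answer: ACCEPT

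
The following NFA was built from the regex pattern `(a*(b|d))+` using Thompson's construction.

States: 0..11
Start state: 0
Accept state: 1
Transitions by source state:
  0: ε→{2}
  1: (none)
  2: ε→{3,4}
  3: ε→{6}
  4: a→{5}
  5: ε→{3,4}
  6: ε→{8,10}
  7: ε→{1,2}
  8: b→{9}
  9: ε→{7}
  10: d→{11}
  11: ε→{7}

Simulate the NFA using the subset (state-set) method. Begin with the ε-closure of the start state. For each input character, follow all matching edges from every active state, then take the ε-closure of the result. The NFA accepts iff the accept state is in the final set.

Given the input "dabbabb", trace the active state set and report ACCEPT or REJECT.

Answer: ACCEPT

Steps:
S₀ = ε-closure({0}) = {0,2,3,4,6,8,10}
'd' @ 1: {1,2,3,4,6,7,8,10,11}  [accepting]
'a' @ 2: {3,4,5,6,8,10}
'b' @ 3: {1,2,3,4,6,7,8,9,10}  [accepting]
'b' @ 4: {1,2,3,4,6,7,8,9,10}  [accepting]
'a' @ 5: {3,4,5,6,8,10}
'b' @ 6: {1,2,3,4,6,7,8,9,10}  [accepting]
'b' @ 7: {1,2,3,4,6,7,8,9,10}  [accepting]
final: {1,2,3,4,6,7,8,9,10}; accept 1 in set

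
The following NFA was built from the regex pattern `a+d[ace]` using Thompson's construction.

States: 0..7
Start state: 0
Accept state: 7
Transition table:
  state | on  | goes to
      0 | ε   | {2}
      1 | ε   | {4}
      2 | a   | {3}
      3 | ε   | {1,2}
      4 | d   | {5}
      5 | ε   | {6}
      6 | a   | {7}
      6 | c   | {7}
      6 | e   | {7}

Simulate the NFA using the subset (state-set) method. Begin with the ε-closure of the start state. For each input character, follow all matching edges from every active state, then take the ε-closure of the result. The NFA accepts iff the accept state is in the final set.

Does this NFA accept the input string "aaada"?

Answer: ACCEPT

Trace:
start: ε-closure({0}) = {0,2}
'a' @ 1: {1,2,3,4}
'a' @ 2: {1,2,3,4}
'a' @ 3: {1,2,3,4}
'd' @ 4: {5,6}
'a' @ 5: {7}  (accept∈set)
end set {7} — state 7 in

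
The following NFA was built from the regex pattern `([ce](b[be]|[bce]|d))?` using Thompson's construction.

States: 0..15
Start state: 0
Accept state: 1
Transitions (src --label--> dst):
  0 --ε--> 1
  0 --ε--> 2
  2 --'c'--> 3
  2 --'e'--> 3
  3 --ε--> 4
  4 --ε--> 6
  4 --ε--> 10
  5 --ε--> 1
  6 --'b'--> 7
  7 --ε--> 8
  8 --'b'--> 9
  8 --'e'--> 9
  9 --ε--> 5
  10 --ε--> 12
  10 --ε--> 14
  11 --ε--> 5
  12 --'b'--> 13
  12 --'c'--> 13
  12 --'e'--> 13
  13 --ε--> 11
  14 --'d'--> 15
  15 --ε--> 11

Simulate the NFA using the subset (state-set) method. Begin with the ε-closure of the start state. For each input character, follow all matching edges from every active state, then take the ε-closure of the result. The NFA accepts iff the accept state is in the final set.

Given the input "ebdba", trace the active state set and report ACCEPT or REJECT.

Answer: REJECT

Steps:
initial (ε-close {0}): {0,1,2}
'e' @ 1: {3,4,6,10,12,14}
'b' @ 2: {1,5,7,8,11,13}  ✓accept
'd' @ 3: {}  — no active states
rest 'ba' ignored (set empty)
after full input: {}  (accept=1 not in)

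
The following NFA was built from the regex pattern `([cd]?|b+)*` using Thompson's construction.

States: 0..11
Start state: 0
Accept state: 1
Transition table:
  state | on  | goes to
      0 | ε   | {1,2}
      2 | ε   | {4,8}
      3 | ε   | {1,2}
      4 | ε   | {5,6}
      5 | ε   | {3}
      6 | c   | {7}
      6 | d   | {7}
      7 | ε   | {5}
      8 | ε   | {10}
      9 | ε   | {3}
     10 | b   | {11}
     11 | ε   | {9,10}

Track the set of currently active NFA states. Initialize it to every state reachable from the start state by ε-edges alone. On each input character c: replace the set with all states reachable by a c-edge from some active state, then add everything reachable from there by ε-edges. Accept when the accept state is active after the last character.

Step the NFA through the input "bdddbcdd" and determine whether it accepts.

Answer: ACCEPT

Derivation:
initial (ε-close {0}): {0,1,2,3,4,5,6,8,10}
'b' @ 1: {1,2,3,4,5,6,8,9,10,11}  [accepting]
'd' @ 2: {1,2,3,4,5,6,7,8,10}  [accepting]
'd' @ 3: {1,2,3,4,5,6,7,8,10}  [accepting]
'd' @ 4: {1,2,3,4,5,6,7,8,10}  [accepting]
'b' @ 5: {1,2,3,4,5,6,8,9,10,11}  [accepting]
'c' @ 6: {1,2,3,4,5,6,7,8,10}  [accepting]
'd' @ 7: {1,2,3,4,5,6,7,8,10}  [accepting]
'd' @ 8: {1,2,3,4,5,6,7,8,10}  [accepting]
after full input: {1,2,3,4,5,6,7,8,10}  (accept=1 in)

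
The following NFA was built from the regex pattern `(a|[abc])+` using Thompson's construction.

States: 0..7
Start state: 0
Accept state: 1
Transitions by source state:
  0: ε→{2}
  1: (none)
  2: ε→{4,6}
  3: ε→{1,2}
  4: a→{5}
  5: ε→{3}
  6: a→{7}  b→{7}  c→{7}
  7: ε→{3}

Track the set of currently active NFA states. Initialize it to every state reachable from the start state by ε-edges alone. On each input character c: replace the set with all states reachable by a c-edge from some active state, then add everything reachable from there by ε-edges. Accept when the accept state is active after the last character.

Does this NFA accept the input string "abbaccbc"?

initial (ε-close {0}): {0,2,4,6}
'a' @ 1: {1,2,3,4,5,6,7}  (accept∈set)
'b' @ 2: {1,2,3,4,6,7}  (accept∈set)
'b' @ 3: {1,2,3,4,6,7}  (accept∈set)
'a' @ 4: {1,2,3,4,5,6,7}  (accept∈set)
'c' @ 5: {1,2,3,4,6,7}  (accept∈set)
'c' @ 6: {1,2,3,4,6,7}  (accept∈set)
'b' @ 7: {1,2,3,4,6,7}  (accept∈set)
'c' @ 8: {1,2,3,4,6,7}  (accept∈set)
end set {1,2,3,4,6,7} — state 1 in

Answer: ACCEPT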